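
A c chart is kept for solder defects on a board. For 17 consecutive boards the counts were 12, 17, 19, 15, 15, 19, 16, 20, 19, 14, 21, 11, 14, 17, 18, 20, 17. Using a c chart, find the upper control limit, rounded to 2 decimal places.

c̄ = (12 + 17 + 19 + 15 + 15 + 19 + 16 + 20 + 19 + 14 + 21 + 11 + 14 + 17 + 18 + 20 + 17) / 17 = 284 / 17 = 16.7059
UCL = c̄ + 3√c̄ = 16.7059 + 3 × √16.7059 = 16.7059 + 3 × 4.0873 = 28.9677

28.97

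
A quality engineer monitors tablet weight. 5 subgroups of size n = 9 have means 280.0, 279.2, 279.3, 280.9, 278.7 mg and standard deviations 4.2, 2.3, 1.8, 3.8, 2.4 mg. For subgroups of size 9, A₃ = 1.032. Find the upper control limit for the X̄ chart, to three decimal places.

282.613

X̄̄ = (280.0 + 279.2 + 279.3 + 280.9 + 278.7) / 5 = 279.6200
s̄ = (4.2 + 2.3 + 1.8 + 3.8 + 2.4) / 5 = 2.9000
UCL = X̄̄ + A₃·s̄ = 279.6200 + 1.032 × 2.9000 = 282.6128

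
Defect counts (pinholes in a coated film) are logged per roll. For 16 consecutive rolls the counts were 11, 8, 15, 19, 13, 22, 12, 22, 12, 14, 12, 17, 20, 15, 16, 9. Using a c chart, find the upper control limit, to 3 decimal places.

c̄ = (11 + 8 + 15 + 19 + 13 + 22 + 12 + 22 + 12 + 14 + 12 + 17 + 20 + 15 + 16 + 9) / 16 = 237 / 16 = 14.8125
UCL = c̄ + 3√c̄ = 14.8125 + 3 × √14.8125 = 14.8125 + 3 × 3.8487 = 26.3586

26.359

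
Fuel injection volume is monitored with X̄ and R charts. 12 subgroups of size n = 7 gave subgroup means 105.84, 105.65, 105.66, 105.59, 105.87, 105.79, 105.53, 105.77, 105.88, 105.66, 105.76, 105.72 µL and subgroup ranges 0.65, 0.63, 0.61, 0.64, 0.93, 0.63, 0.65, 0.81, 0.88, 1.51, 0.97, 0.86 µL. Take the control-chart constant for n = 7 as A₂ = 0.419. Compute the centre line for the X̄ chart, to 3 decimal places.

105.727

X̄̄ = (105.84 + 105.65 + 105.66 + 105.59 + 105.87 + 105.79 + 105.53 + 105.77 + 105.88 + 105.66 + 105.76 + 105.72) / 12 = 1268.7200 / 12 = 105.7267
CL = X̄̄ = 105.7267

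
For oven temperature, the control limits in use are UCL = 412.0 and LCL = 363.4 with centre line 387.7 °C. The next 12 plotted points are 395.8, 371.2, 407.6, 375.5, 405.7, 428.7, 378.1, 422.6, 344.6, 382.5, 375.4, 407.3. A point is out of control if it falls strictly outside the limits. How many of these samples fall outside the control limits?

3

Compare each point to [363.4, 412.0]: sample 6 = 428.7 > UCL; sample 8 = 422.6 > UCL; sample 9 = 344.6 < LCL.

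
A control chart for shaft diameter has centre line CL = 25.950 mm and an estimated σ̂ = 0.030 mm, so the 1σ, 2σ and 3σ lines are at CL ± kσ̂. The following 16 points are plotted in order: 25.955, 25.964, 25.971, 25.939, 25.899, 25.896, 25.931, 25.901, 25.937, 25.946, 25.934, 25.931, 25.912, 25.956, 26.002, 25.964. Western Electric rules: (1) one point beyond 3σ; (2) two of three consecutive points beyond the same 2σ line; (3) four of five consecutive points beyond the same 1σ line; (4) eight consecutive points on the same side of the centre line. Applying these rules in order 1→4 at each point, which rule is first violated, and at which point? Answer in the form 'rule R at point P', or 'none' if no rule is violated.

Zone of each point (C = within 1σ̂, B = 1σ̂–2σ̂, A = 2σ̂–3σ̂, * = beyond 3σ̂; sign = side of CL): 1:+C, 2:+C, 3:+C, 4:-C, 5:-B, 6:-B, 7:-C, 8:-B, 9:-C, 10:-C, 11:-C, 12:-C, 13:-B, 14:+C, 15:+B, 16:+C
Rule 4 (eight consecutive points on the same side of the centre line) is satisfied at point 11.

rule 4 at point 11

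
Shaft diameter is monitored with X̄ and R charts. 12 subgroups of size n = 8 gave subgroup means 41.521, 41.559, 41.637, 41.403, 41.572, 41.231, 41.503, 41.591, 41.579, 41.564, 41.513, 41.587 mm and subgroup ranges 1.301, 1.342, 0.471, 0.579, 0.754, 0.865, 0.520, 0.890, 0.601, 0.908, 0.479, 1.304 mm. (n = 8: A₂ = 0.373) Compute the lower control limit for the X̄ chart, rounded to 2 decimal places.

41.21

X̄̄ = (41.521 + 41.559 + 41.637 + 41.403 + 41.572 + 41.231 + 41.503 + 41.591 + 41.579 + 41.564 + 41.513 + 41.587) / 12 = 498.2600 / 12 = 41.5217
R̄ = (1.301 + 1.342 + 0.471 + 0.579 + 0.754 + 0.865 + 0.520 + 0.890 + 0.601 + 0.908 + 0.479 + 1.304) / 12 = 10.0140 / 12 = 0.8345
LCL = X̄̄ − A₂·R̄ = 41.5217 − 0.373 × 0.8345 = 41.2104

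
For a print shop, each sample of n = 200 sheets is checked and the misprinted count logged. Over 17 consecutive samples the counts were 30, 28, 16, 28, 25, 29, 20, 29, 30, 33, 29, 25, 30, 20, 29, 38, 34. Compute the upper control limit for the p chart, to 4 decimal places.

0.2125

p̄ = Σdᵢ / (k·n) = 473 / (17 × 200) = 0.13912
UCL = p̄ + 3·√(p̄(1−p̄)/n) = 0.13912 + 3 × √(0.13912×0.86088/200) = 0.13912 + 3 × 0.02447 = 0.21253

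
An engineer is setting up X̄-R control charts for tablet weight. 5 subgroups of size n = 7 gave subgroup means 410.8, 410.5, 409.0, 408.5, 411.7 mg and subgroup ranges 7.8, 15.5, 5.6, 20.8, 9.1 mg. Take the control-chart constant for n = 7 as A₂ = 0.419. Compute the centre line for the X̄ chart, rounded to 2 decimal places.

410.10

X̄̄ = (410.8 + 410.5 + 409.0 + 408.5 + 411.7) / 5 = 2050.5000 / 5 = 410.1000
CL = X̄̄ = 410.1000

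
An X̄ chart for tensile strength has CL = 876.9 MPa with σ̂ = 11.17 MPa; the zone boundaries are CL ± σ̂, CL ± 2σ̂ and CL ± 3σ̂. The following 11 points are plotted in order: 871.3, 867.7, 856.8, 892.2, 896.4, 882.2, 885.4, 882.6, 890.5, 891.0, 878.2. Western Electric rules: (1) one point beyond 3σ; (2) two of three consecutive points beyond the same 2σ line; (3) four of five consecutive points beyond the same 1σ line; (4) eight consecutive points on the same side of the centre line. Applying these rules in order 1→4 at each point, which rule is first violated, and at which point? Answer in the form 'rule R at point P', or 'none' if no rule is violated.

Zone of each point (C = within 1σ̂, B = 1σ̂–2σ̂, A = 2σ̂–3σ̂, * = beyond 3σ̂; sign = side of CL): 1:-C, 2:-C, 3:-B, 4:+B, 5:+B, 6:+C, 7:+C, 8:+C, 9:+B, 10:+B, 11:+C
Rule 4 (eight consecutive points on the same side of the centre line) is satisfied at point 11.

rule 4 at point 11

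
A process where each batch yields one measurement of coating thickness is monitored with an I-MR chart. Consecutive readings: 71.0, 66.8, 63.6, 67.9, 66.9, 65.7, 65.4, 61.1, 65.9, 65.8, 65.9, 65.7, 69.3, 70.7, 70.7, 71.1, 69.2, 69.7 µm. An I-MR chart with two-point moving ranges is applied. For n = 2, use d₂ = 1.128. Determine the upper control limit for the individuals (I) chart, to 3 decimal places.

72.284

X̄ = (71.0 + 66.8 + 63.6 + 67.9 + 66.9 + 65.7 + 65.4 + 61.1 + 65.9 + 65.8 + 65.9 + 65.7 + 69.3 + 70.7 + 70.7 + 71.1 + 69.2 + 69.7) / 18 = 67.3556
Moving ranges: 4.2, 3.2, 4.3, 1.0, 1.2, 0.3, 4.3, 4.8, 0.1, 0.1, 0.2, 3.6, 1.4, 0.0, 0.4, 1.9, 0.5; M̄R̄ = 31.5000 / 17 = 1.8529
UCL = X̄ + 3·M̄R̄/d₂ = 67.3556 + 3 × 1.8529 / 1.128 = 72.2836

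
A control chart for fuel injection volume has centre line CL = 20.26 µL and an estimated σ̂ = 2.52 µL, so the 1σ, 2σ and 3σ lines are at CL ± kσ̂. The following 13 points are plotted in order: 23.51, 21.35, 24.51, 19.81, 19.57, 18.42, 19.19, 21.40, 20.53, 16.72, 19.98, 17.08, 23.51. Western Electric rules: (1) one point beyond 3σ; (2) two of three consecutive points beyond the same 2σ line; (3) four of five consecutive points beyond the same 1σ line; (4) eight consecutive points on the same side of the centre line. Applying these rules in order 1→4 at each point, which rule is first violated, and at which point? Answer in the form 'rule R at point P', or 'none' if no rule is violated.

Zone of each point (C = within 1σ̂, B = 1σ̂–2σ̂, A = 2σ̂–3σ̂, * = beyond 3σ̂; sign = side of CL): 1:+B, 2:+C, 3:+B, 4:-C, 5:-C, 6:-C, 7:-C, 8:+C, 9:+C, 10:-B, 11:-C, 12:-B, 13:+B
No rule fires across all 13 points.

none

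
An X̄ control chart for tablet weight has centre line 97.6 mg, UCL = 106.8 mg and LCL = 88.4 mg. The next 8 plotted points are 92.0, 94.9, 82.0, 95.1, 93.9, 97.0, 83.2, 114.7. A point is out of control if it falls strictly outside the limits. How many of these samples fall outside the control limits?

3

Compare each point to [88.4, 106.8]: sample 3 = 82.0 < LCL; sample 7 = 83.2 < LCL; sample 8 = 114.7 > UCL.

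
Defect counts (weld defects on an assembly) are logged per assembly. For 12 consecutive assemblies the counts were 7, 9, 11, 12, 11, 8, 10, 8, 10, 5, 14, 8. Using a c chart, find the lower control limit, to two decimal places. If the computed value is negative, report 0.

0.21

c̄ = (7 + 9 + 11 + 12 + 11 + 8 + 10 + 8 + 10 + 5 + 14 + 8) / 12 = 113 / 12 = 9.4167
LCL = c̄ − 3√c̄ = 9.4167 − 3 × 3.0687 = 0.2107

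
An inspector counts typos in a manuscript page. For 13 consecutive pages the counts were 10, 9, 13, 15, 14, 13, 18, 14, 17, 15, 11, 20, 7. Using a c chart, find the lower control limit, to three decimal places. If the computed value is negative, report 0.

c̄ = (10 + 9 + 13 + 15 + 14 + 13 + 18 + 14 + 17 + 15 + 11 + 20 + 7) / 13 = 176 / 13 = 13.5385
LCL = c̄ − 3√c̄ = 13.5385 − 3 × 3.6795 = 2.5001

2.500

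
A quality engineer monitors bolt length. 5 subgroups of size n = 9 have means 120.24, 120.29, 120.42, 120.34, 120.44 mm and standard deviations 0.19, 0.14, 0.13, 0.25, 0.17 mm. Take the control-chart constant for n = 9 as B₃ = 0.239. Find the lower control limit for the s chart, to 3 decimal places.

0.042

s̄ = (0.19 + 0.14 + 0.13 + 0.25 + 0.17) / 5 = 0.1760
LCL_s = B₃·s̄ = 0.239 × 0.1760 = 0.0421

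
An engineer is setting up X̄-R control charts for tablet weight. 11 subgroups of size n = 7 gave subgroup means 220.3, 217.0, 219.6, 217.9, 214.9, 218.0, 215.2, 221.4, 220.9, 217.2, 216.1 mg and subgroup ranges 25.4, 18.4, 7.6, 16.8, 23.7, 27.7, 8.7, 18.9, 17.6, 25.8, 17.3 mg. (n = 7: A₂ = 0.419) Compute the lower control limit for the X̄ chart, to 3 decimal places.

X̄̄ = (220.3 + 217.0 + 219.6 + 217.9 + 214.9 + 218.0 + 215.2 + 221.4 + 220.9 + 217.2 + 216.1) / 11 = 2398.5000 / 11 = 218.0455
R̄ = (25.4 + 18.4 + 7.6 + 16.8 + 23.7 + 27.7 + 8.7 + 18.9 + 17.6 + 25.8 + 17.3) / 11 = 207.9000 / 11 = 18.9000
LCL = X̄̄ − A₂·R̄ = 218.0455 − 0.419 × 18.9000 = 210.1264

210.126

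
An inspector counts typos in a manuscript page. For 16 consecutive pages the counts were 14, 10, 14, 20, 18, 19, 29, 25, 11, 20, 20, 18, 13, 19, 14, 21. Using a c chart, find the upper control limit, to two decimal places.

c̄ = (14 + 10 + 14 + 20 + 18 + 19 + 29 + 25 + 11 + 20 + 20 + 18 + 13 + 19 + 14 + 21) / 16 = 285 / 16 = 17.8125
UCL = c̄ + 3√c̄ = 17.8125 + 3 × √17.8125 = 17.8125 + 3 × 4.2205 = 30.4740

30.47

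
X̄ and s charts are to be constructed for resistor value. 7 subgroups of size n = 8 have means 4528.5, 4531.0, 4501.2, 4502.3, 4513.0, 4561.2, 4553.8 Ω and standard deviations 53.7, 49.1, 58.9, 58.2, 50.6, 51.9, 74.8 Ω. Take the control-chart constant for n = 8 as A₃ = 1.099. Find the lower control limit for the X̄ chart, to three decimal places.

4464.925

X̄̄ = (4528.5 + 4531.0 + 4501.2 + 4502.3 + 4513.0 + 4561.2 + 4553.8) / 7 = 4527.2857
s̄ = (53.7 + 49.1 + 58.9 + 58.2 + 50.6 + 51.9 + 74.8) / 7 = 56.7429
LCL = X̄̄ − A₃·s̄ = 4527.2857 − 1.099 × 56.7429 = 4464.9253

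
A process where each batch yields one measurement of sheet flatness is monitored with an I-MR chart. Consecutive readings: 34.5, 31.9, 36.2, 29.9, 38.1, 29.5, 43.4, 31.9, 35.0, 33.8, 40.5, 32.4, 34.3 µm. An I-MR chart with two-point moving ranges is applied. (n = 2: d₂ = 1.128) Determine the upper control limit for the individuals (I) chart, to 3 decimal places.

51.656

X̄ = (34.5 + 31.9 + 36.2 + 29.9 + 38.1 + 29.5 + 43.4 + 31.9 + 35.0 + 33.8 + 40.5 + 32.4 + 34.3) / 13 = 34.7231
Moving ranges: 2.6, 4.3, 6.3, 8.2, 8.6, 13.9, 11.5, 3.1, 1.2, 6.7, 8.1, 1.9; M̄R̄ = 76.4000 / 12 = 6.3667
UCL = X̄ + 3·M̄R̄/d₂ = 34.7231 + 3 × 6.3667 / 1.128 = 51.6557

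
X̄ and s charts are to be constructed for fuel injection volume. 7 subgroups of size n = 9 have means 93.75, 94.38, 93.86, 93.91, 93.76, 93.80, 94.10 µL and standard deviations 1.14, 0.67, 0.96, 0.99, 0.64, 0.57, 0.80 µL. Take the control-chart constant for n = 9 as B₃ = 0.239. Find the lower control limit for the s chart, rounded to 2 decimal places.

s̄ = (1.14 + 0.67 + 0.96 + 0.99 + 0.64 + 0.57 + 0.80) / 7 = 0.8243
LCL_s = B₃·s̄ = 0.239 × 0.8243 = 0.1970

0.20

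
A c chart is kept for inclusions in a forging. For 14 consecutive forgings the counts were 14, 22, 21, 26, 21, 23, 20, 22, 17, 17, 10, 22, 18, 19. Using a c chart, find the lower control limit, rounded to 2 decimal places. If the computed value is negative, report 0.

6.21

c̄ = (14 + 22 + 21 + 26 + 21 + 23 + 20 + 22 + 17 + 17 + 10 + 22 + 18 + 19) / 14 = 272 / 14 = 19.4286
LCL = c̄ − 3√c̄ = 19.4286 − 3 × 4.4078 = 6.2052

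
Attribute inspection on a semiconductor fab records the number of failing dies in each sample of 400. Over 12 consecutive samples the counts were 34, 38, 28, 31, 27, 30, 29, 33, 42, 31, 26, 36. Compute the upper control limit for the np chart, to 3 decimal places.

48.380

p̄ = Σdᵢ / (k·n) = 385 / (12 × 400) = 0.08021
UCL = np̄ + 3·√(np̄(1−p̄)) = 32.0833 + 3 × √(32.0833×0.91979) = 32.0833 + 3 × 5.4323 = 48.3803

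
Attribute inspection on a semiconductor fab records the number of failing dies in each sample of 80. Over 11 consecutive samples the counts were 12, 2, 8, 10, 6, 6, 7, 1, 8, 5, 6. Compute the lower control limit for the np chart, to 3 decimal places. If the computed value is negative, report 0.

p̄ = Σdᵢ / (k·n) = 71 / (11 × 80) = 0.08068
LCL = np̄ − 3·√(np̄(1−p̄)) = 6.4545 − 3 × 2.4359 = -0.8533 → 0 (negative, so LCL = 0)

0.000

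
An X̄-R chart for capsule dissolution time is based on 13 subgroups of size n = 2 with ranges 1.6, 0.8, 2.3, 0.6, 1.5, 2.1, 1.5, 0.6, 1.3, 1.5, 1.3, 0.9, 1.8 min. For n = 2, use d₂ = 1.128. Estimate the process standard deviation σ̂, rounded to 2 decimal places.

R̄ = (1.6 + 0.8 + 2.3 + 0.6 + 1.5 + 2.1 + 1.5 + 0.6 + 1.3 + 1.5 + 1.3 + 0.9 + 1.8) / 13 = 1.3692
σ̂ = R̄ / d₂ = 1.3692 / 1.128 = 1.2139

1.21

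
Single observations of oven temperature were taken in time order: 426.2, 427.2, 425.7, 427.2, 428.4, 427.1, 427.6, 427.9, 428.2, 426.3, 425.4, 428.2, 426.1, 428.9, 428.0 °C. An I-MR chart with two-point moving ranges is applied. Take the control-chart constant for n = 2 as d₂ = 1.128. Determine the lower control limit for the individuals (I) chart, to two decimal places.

423.62

X̄ = (426.2 + 427.2 + 425.7 + 427.2 + 428.4 + 427.1 + 427.6 + 427.9 + 428.2 + 426.3 + 425.4 + 428.2 + 426.1 + 428.9 + 428.0) / 15 = 427.2267
Moving ranges: 1.0, 1.5, 1.5, 1.2, 1.3, 0.5, 0.3, 0.3, 1.9, 0.9, 2.8, 2.1, 2.8, 0.9; M̄R̄ = 19.0000 / 14 = 1.3571
LCL = X̄ − 3·M̄R̄/d₂ = 427.2267 − 3 × 1.3571 / 1.128 = 423.6172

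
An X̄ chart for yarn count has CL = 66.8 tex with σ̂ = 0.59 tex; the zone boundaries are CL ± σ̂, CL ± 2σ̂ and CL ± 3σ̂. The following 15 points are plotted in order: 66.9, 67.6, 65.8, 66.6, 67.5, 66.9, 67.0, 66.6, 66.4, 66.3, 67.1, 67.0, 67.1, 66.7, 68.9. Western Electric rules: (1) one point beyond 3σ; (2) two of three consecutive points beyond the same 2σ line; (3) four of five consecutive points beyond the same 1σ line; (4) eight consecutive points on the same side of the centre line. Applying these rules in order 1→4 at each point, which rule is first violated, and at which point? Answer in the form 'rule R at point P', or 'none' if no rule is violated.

Zone of each point (C = within 1σ̂, B = 1σ̂–2σ̂, A = 2σ̂–3σ̂, * = beyond 3σ̂; sign = side of CL): 1:+C, 2:+B, 3:-B, 4:-C, 5:+B, 6:+C, 7:+C, 8:-C, 9:-C, 10:-C, 11:+C, 12:+C, 13:+C, 14:-C, 15:+*
Rule 1 (one point beyond the 3σ limits) is satisfied at point 15.

rule 1 at point 15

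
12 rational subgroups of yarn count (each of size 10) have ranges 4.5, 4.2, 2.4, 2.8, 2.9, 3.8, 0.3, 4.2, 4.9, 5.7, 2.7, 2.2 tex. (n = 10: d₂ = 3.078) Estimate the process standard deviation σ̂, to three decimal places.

1.099

R̄ = (4.5 + 4.2 + 2.4 + 2.8 + 2.9 + 3.8 + 0.3 + 4.2 + 4.9 + 5.7 + 2.7 + 2.2) / 12 = 3.3833
σ̂ = R̄ / d₂ = 3.3833 / 3.078 = 1.0992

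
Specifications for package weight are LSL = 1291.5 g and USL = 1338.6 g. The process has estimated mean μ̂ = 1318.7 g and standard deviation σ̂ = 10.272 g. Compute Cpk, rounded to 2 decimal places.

0.65

Cpu = (USL − μ̂) / (3σ̂) = (1338.6 − 1318.7) / (3 × 10.272) = 0.6458; Cpl = (μ̂ − LSL) / (3σ̂) = (1318.7 − 1291.5) / (3 × 10.272) = 0.8827; Cpk = min(Cpu, Cpl) = 0.6458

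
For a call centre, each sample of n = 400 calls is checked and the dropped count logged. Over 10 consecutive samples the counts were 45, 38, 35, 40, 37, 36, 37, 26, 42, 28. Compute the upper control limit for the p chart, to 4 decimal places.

0.1341

p̄ = Σdᵢ / (k·n) = 364 / (10 × 400) = 0.09100
UCL = p̄ + 3·√(p̄(1−p̄)/n) = 0.09100 + 3 × √(0.09100×0.90900/400) = 0.09100 + 3 × 0.01438 = 0.13414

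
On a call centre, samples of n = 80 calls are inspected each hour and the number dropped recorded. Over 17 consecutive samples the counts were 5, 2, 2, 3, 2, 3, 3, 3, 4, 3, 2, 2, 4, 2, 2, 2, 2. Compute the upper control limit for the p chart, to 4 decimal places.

p̄ = Σdᵢ / (k·n) = 46 / (17 × 80) = 0.03382
UCL = p̄ + 3·√(p̄(1−p̄)/n) = 0.03382 + 3 × √(0.03382×0.96618/80) = 0.03382 + 3 × 0.02021 = 0.09446

0.0945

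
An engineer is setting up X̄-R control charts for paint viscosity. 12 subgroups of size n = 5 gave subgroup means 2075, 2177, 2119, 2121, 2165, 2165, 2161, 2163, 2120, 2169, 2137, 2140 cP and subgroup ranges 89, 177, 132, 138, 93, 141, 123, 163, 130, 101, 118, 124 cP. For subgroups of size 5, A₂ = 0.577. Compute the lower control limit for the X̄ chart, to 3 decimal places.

X̄̄ = (2075 + 2177 + 2119 + 2121 + 2165 + 2165 + 2161 + 2163 + 2120 + 2169 + 2137 + 2140) / 12 = 25712.0000 / 12 = 2142.6667
R̄ = (89 + 177 + 132 + 138 + 93 + 141 + 123 + 163 + 130 + 101 + 118 + 124) / 12 = 1529.0000 / 12 = 127.4167
LCL = X̄̄ − A₂·R̄ = 2142.6667 − 0.577 × 127.4167 = 2069.1472

2069.147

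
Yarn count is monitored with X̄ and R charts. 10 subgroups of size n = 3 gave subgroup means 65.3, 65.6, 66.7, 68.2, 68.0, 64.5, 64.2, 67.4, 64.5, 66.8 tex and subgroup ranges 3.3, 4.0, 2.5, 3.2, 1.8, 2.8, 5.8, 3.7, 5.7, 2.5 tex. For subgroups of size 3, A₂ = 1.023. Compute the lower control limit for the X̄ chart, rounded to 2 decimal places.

62.51

X̄̄ = (65.3 + 65.6 + 66.7 + 68.2 + 68.0 + 64.5 + 64.2 + 67.4 + 64.5 + 66.8) / 10 = 661.2000 / 10 = 66.1200
R̄ = (3.3 + 4.0 + 2.5 + 3.2 + 1.8 + 2.8 + 5.8 + 3.7 + 5.7 + 2.5) / 10 = 35.3000 / 10 = 3.5300
LCL = X̄̄ − A₂·R̄ = 66.1200 − 1.023 × 3.5300 = 62.5088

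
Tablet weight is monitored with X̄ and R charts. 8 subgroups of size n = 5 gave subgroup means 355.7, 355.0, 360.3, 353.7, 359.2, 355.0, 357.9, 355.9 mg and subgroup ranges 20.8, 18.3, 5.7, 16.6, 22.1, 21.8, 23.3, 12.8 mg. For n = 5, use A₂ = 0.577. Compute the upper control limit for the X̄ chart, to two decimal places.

366.79

X̄̄ = (355.7 + 355.0 + 360.3 + 353.7 + 359.2 + 355.0 + 357.9 + 355.9) / 8 = 2852.7000 / 8 = 356.5875
R̄ = (20.8 + 18.3 + 5.7 + 16.6 + 22.1 + 21.8 + 23.3 + 12.8) / 8 = 141.4000 / 8 = 17.6750
UCL = X̄̄ + A₂·R̄ = 356.5875 + 0.577 × 17.6750 = 366.7860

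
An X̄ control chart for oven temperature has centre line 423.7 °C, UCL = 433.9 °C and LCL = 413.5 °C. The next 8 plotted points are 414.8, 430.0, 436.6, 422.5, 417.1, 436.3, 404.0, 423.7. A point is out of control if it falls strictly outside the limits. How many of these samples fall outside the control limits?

Compare each point to [413.5, 433.9]: sample 3 = 436.6 > UCL; sample 6 = 436.3 > UCL; sample 7 = 404.0 < LCL.

3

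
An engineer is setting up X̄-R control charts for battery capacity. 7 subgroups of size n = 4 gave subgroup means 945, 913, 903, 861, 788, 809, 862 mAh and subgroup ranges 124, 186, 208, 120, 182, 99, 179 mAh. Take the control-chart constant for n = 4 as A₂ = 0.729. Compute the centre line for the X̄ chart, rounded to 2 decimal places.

868.71

X̄̄ = (945 + 913 + 903 + 861 + 788 + 809 + 862) / 7 = 6081.0000 / 7 = 868.7143
CL = X̄̄ = 868.7143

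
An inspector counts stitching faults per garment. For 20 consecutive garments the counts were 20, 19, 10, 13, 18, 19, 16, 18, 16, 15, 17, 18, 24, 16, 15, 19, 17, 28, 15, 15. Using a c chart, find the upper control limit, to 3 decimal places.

c̄ = (20 + 19 + 10 + 13 + 18 + 19 + 16 + 18 + 16 + 15 + 17 + 18 + 24 + 16 + 15 + 19 + 17 + 28 + 15 + 15) / 20 = 348 / 20 = 17.4000
UCL = c̄ + 3√c̄ = 17.4000 + 3 × √17.4000 = 17.4000 + 3 × 4.1713 = 29.9140

29.914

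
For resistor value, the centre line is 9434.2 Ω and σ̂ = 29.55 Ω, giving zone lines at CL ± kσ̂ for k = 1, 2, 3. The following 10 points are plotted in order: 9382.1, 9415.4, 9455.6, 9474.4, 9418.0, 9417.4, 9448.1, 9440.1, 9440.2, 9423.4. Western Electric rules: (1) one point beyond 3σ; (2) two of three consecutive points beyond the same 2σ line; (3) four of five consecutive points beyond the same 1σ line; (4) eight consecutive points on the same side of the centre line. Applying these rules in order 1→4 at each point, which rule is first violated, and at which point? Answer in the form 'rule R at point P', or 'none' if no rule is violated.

none

Zone of each point (C = within 1σ̂, B = 1σ̂–2σ̂, A = 2σ̂–3σ̂, * = beyond 3σ̂; sign = side of CL): 1:-B, 2:-C, 3:+C, 4:+B, 5:-C, 6:-C, 7:+C, 8:+C, 9:+C, 10:-C
No rule fires across all 10 points.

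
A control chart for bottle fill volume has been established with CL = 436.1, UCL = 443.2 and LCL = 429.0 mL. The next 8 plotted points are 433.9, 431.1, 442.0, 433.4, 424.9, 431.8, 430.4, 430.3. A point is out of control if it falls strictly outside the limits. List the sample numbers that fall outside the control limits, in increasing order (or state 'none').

5

Compare each point to [429.0, 443.2]: sample 5 = 424.9 < LCL.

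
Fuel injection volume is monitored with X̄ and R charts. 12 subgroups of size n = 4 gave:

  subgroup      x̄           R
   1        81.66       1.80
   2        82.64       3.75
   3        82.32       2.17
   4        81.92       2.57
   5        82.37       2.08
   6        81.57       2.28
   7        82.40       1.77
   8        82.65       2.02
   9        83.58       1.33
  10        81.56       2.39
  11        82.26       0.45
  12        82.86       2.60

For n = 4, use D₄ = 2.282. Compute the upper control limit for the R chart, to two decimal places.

R̄ = (1.80 + 3.75 + 2.17 + 2.57 + 2.08 + 2.28 + 1.77 + 2.02 + 1.33 + 2.39 + 0.45 + 2.60) / 12 = 25.2100 / 12 = 2.1008
UCL_R = D₄·R̄ = 2.282 × 2.1008 = 4.7941

4.79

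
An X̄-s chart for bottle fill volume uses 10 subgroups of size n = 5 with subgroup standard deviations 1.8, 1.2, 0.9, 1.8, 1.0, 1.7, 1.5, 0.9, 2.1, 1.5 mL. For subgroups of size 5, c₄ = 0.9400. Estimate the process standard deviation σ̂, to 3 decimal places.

s̄ = (1.8 + 1.2 + 0.9 + 1.8 + 1.0 + 1.7 + 1.5 + 0.9 + 2.1 + 1.5) / 10 = 1.4400
σ̂ = s̄ / c₄ = 1.4400 / 0.9400 = 1.5319

1.532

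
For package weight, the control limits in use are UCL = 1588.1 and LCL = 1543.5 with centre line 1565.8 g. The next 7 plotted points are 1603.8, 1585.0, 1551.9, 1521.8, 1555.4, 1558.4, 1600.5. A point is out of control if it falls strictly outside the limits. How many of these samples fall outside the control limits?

Compare each point to [1543.5, 1588.1]: sample 1 = 1603.8 > UCL; sample 4 = 1521.8 < LCL; sample 7 = 1600.5 > UCL.

3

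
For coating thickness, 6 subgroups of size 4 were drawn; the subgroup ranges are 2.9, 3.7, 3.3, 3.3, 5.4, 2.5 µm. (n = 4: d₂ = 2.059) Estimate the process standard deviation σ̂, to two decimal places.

R̄ = (2.9 + 3.7 + 3.3 + 3.3 + 5.4 + 2.5) / 6 = 3.5167
σ̂ = R̄ / d₂ = 3.5167 / 2.059 = 1.7079

1.71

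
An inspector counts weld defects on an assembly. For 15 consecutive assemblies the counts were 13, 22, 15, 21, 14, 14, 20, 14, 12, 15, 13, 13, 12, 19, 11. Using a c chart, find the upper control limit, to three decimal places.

26.896

c̄ = (13 + 22 + 15 + 21 + 14 + 14 + 20 + 14 + 12 + 15 + 13 + 13 + 12 + 19 + 11) / 15 = 228 / 15 = 15.2000
UCL = c̄ + 3√c̄ = 15.2000 + 3 × √15.2000 = 15.2000 + 3 × 3.8987 = 26.8962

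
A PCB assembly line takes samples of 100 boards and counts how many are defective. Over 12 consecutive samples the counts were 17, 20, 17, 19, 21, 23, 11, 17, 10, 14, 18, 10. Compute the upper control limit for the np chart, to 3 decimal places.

p̄ = Σdᵢ / (k·n) = 197 / (12 × 100) = 0.16417
UCL = np̄ + 3·√(np̄(1−p̄)) = 16.4167 + 3 × √(16.4167×0.83583) = 16.4167 + 3 × 3.7043 = 27.5295

27.529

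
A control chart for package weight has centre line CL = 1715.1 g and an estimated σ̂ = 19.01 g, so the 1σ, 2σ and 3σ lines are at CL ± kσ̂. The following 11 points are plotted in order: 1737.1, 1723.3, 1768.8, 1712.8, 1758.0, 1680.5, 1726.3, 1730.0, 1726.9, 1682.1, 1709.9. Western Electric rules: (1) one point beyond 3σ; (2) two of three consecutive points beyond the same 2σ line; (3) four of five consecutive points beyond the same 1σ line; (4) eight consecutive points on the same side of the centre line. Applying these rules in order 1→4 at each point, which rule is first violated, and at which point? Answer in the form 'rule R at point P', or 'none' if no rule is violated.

Zone of each point (C = within 1σ̂, B = 1σ̂–2σ̂, A = 2σ̂–3σ̂, * = beyond 3σ̂; sign = side of CL): 1:+B, 2:+C, 3:+A, 4:-C, 5:+A, 6:-B, 7:+C, 8:+C, 9:+C, 10:-B, 11:-C
Rule 2 (two of three consecutive points beyond the same 2σ limit) is satisfied at point 5.

rule 2 at point 5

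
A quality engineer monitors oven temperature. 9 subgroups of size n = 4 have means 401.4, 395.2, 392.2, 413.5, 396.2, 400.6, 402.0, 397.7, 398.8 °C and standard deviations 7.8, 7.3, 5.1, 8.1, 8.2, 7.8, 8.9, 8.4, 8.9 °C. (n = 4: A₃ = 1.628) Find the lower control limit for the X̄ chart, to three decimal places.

X̄̄ = (401.4 + 395.2 + 392.2 + 413.5 + 396.2 + 400.6 + 402.0 + 397.7 + 398.8) / 9 = 399.7333
s̄ = (7.8 + 7.3 + 5.1 + 8.1 + 8.2 + 7.8 + 8.9 + 8.4 + 8.9) / 9 = 7.8333
LCL = X̄̄ − A₃·s̄ = 399.7333 − 1.628 × 7.8333 = 386.9807

386.981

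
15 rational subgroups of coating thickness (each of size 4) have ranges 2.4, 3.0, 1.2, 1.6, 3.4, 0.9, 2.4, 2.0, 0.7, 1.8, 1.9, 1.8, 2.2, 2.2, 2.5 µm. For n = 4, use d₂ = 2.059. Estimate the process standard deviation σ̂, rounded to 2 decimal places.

R̄ = (2.4 + 3.0 + 1.2 + 1.6 + 3.4 + 0.9 + 2.4 + 2.0 + 0.7 + 1.8 + 1.9 + 1.8 + 2.2 + 2.2 + 2.5) / 15 = 2.0000
σ̂ = R̄ / d₂ = 2.0000 / 2.059 = 0.9713

0.97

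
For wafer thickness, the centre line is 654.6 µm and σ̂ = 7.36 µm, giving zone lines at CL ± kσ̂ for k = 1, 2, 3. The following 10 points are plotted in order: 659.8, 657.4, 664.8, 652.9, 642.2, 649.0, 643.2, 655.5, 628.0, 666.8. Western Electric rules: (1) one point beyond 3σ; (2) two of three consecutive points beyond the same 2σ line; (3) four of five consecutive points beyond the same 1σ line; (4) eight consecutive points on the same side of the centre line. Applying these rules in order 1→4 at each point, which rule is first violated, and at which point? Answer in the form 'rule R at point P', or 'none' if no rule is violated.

Zone of each point (C = within 1σ̂, B = 1σ̂–2σ̂, A = 2σ̂–3σ̂, * = beyond 3σ̂; sign = side of CL): 1:+C, 2:+C, 3:+B, 4:-C, 5:-B, 6:-C, 7:-B, 8:+C, 9:-*, 10:+B
Rule 1 (one point beyond the 3σ limits) is satisfied at point 9.

rule 1 at point 9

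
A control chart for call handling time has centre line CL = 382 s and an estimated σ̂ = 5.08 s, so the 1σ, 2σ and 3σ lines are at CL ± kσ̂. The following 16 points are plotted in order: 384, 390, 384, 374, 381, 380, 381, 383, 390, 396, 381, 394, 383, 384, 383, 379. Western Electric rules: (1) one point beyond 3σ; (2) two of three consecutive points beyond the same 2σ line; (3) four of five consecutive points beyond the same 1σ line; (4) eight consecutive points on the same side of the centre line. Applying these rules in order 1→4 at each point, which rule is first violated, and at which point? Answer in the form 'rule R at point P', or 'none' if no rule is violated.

rule 2 at point 12

Zone of each point (C = within 1σ̂, B = 1σ̂–2σ̂, A = 2σ̂–3σ̂, * = beyond 3σ̂; sign = side of CL): 1:+C, 2:+B, 3:+C, 4:-B, 5:-C, 6:-C, 7:-C, 8:+C, 9:+B, 10:+A, 11:-C, 12:+A, 13:+C, 14:+C, 15:+C, 16:-C
Rule 2 (two of three consecutive points beyond the same 2σ limit) is satisfied at point 12.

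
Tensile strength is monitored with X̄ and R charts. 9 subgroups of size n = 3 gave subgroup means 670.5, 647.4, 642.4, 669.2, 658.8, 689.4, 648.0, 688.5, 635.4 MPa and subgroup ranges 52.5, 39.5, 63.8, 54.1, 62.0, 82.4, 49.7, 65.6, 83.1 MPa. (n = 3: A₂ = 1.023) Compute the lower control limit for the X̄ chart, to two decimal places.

598.24

X̄̄ = (670.5 + 647.4 + 642.4 + 669.2 + 658.8 + 689.4 + 648.0 + 688.5 + 635.4) / 9 = 5949.6000 / 9 = 661.0667
R̄ = (52.5 + 39.5 + 63.8 + 54.1 + 62.0 + 82.4 + 49.7 + 65.6 + 83.1) / 9 = 552.7000 / 9 = 61.4111
LCL = X̄̄ − A₂·R̄ = 661.0667 − 1.023 × 61.4111 = 598.2431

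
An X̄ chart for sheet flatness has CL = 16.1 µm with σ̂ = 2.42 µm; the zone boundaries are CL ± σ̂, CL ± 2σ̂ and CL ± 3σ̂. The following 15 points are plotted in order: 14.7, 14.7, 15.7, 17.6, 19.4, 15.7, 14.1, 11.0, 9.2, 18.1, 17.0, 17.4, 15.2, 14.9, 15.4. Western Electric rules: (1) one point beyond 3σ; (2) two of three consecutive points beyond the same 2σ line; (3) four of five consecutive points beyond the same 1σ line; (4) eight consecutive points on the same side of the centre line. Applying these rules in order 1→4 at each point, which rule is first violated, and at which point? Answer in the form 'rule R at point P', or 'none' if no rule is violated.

Zone of each point (C = within 1σ̂, B = 1σ̂–2σ̂, A = 2σ̂–3σ̂, * = beyond 3σ̂; sign = side of CL): 1:-C, 2:-C, 3:-C, 4:+C, 5:+B, 6:-C, 7:-C, 8:-A, 9:-A, 10:+C, 11:+C, 12:+C, 13:-C, 14:-C, 15:-C
Rule 2 (two of three consecutive points beyond the same 2σ limit) is satisfied at point 9.

rule 2 at point 9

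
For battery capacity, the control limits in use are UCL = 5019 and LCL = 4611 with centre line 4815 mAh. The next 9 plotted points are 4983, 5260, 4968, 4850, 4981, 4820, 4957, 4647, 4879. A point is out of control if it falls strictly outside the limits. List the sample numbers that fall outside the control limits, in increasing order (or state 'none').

Compare each point to [4611, 5019]: sample 2 = 5260 > UCL.

2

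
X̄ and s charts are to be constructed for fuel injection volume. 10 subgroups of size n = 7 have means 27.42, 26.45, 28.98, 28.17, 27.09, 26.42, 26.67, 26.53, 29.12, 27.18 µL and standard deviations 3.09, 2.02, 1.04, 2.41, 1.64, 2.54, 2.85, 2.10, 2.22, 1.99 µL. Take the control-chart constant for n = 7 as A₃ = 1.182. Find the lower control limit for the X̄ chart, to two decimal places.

24.81

X̄̄ = (27.42 + 26.45 + 28.98 + 28.17 + 27.09 + 26.42 + 26.67 + 26.53 + 29.12 + 27.18) / 10 = 27.4030
s̄ = (3.09 + 2.02 + 1.04 + 2.41 + 1.64 + 2.54 + 2.85 + 2.10 + 2.22 + 1.99) / 10 = 2.1900
LCL = X̄̄ − A₃·s̄ = 27.4030 − 1.182 × 2.1900 = 24.8144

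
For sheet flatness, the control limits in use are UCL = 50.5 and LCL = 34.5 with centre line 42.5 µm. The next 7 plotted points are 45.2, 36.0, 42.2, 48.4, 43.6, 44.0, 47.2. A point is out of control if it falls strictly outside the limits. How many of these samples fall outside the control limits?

All 7 points lie within [34.5, 50.5].

0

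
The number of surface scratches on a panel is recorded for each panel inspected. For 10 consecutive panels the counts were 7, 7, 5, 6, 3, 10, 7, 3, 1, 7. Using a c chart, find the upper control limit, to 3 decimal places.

12.699

c̄ = (7 + 7 + 5 + 6 + 3 + 10 + 7 + 3 + 1 + 7) / 10 = 56 / 10 = 5.6000
UCL = c̄ + 3√c̄ = 5.6000 + 3 × √5.6000 = 5.6000 + 3 × 2.3664 = 12.6993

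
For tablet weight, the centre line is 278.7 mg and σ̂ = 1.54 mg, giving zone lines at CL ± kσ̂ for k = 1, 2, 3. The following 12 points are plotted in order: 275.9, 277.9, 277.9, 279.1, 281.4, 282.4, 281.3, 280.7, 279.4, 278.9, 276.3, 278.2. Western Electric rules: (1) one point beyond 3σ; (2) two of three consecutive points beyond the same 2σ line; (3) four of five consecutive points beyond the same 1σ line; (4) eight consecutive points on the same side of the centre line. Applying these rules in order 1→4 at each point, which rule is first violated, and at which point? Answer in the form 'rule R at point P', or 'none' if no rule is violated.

Zone of each point (C = within 1σ̂, B = 1σ̂–2σ̂, A = 2σ̂–3σ̂, * = beyond 3σ̂; sign = side of CL): 1:-B, 2:-C, 3:-C, 4:+C, 5:+B, 6:+A, 7:+B, 8:+B, 9:+C, 10:+C, 11:-B, 12:-C
Rule 3 (four of five consecutive points beyond the same 1σ limit) is satisfied at point 8.

rule 3 at point 8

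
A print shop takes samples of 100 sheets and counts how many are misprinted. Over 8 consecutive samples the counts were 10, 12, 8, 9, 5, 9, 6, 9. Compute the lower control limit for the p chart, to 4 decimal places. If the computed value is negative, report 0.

p̄ = Σdᵢ / (k·n) = 68 / (8 × 100) = 0.08500
LCL = p̄ − 3·√(p̄(1−p̄)/n) = 0.08500 − 3 × 0.02789 = 0.00134

0.0013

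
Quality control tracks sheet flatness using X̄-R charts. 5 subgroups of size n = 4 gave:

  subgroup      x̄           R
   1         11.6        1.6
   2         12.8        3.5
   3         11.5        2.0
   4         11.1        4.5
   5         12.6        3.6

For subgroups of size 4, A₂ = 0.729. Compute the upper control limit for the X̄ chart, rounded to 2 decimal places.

X̄̄ = (11.6 + 12.8 + 11.5 + 11.1 + 12.6) / 5 = 59.6000 / 5 = 11.9200
R̄ = (1.6 + 3.5 + 2.0 + 4.5 + 3.6) / 5 = 15.2000 / 5 = 3.0400
UCL = X̄̄ + A₂·R̄ = 11.9200 + 0.729 × 3.0400 = 14.1362

14.14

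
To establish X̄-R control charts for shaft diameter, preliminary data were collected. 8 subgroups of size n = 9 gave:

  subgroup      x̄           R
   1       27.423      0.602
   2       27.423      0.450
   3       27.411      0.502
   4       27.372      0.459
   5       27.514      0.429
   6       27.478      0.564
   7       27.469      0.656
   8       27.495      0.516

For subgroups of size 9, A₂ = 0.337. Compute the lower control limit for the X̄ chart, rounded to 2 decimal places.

X̄̄ = (27.423 + 27.423 + 27.411 + 27.372 + 27.514 + 27.478 + 27.469 + 27.495) / 8 = 219.5850 / 8 = 27.4481
R̄ = (0.602 + 0.450 + 0.502 + 0.459 + 0.429 + 0.564 + 0.656 + 0.516) / 8 = 4.1780 / 8 = 0.5222
LCL = X̄̄ − A₂·R̄ = 27.4481 − 0.337 × 0.5222 = 27.2721

27.27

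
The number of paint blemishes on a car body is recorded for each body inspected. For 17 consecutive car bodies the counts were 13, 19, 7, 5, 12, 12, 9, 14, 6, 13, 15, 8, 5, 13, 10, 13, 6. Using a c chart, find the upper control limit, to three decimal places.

c̄ = (13 + 19 + 7 + 5 + 12 + 12 + 9 + 14 + 6 + 13 + 15 + 8 + 5 + 13 + 10 + 13 + 6) / 17 = 180 / 17 = 10.5882
UCL = c̄ + 3√c̄ = 10.5882 + 3 × √10.5882 = 10.5882 + 3 × 3.2540 = 20.3501

20.350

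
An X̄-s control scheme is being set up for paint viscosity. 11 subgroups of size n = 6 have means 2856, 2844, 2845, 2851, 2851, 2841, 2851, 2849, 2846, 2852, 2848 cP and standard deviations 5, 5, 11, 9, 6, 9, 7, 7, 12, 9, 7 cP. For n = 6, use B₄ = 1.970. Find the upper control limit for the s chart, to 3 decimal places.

s̄ = (5 + 5 + 11 + 9 + 6 + 9 + 7 + 7 + 12 + 9 + 7) / 11 = 7.9091
UCL_s = B₄·s̄ = 1.970 × 7.9091 = 15.5809

15.581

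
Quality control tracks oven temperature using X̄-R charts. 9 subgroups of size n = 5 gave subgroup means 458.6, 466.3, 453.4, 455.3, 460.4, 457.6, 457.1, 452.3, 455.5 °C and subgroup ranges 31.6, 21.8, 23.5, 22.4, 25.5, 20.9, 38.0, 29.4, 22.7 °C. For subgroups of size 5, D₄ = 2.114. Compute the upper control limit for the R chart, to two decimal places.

R̄ = (31.6 + 21.8 + 23.5 + 22.4 + 25.5 + 20.9 + 38.0 + 29.4 + 22.7) / 9 = 235.8000 / 9 = 26.2000
UCL_R = D₄·R̄ = 2.114 × 26.2000 = 55.3868

55.39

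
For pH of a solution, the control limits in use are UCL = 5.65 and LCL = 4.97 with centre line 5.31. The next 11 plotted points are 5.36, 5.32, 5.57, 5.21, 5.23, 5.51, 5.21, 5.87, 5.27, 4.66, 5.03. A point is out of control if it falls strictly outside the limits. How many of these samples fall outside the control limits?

Compare each point to [4.97, 5.65]: sample 8 = 5.87 > UCL; sample 10 = 4.66 < LCL.

2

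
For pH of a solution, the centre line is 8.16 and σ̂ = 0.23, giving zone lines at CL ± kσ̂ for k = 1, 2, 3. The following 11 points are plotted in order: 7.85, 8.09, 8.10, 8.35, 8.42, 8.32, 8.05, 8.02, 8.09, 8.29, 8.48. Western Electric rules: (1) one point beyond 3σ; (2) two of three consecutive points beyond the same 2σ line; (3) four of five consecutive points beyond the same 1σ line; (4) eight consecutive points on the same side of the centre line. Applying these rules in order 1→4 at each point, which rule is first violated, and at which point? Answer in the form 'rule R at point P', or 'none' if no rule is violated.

Zone of each point (C = within 1σ̂, B = 1σ̂–2σ̂, A = 2σ̂–3σ̂, * = beyond 3σ̂; sign = side of CL): 1:-B, 2:-C, 3:-C, 4:+C, 5:+B, 6:+C, 7:-C, 8:-C, 9:-C, 10:+C, 11:+B
No rule fires across all 11 points.

none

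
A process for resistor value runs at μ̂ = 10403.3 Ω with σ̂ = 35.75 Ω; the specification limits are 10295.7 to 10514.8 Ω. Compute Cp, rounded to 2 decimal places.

1.02

Cp = (USL − LSL) / (6σ̂) = (10514.8 − 10295.7) / (6 × 35.75) = 219.1000 / 214.5000 = 1.0214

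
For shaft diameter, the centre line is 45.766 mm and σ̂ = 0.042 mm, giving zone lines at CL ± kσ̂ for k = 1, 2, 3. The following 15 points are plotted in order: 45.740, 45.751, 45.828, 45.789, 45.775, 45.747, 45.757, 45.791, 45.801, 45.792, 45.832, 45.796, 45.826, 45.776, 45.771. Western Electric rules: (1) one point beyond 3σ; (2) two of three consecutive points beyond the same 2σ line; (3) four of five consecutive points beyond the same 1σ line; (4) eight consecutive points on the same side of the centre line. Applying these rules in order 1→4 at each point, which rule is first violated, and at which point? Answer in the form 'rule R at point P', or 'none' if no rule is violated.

Zone of each point (C = within 1σ̂, B = 1σ̂–2σ̂, A = 2σ̂–3σ̂, * = beyond 3σ̂; sign = side of CL): 1:-C, 2:-C, 3:+B, 4:+C, 5:+C, 6:-C, 7:-C, 8:+C, 9:+C, 10:+C, 11:+B, 12:+C, 13:+B, 14:+C, 15:+C
Rule 4 (eight consecutive points on the same side of the centre line) is satisfied at point 15.

rule 4 at point 15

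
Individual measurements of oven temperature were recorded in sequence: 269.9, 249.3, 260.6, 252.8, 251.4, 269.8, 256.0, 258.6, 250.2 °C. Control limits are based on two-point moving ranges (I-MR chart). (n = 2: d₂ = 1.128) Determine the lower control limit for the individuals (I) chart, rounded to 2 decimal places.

X̄ = (269.9 + 249.3 + 260.6 + 252.8 + 251.4 + 269.8 + 256.0 + 258.6 + 250.2) / 9 = 257.6222
Moving ranges: 20.6, 11.3, 7.8, 1.4, 18.4, 13.8, 2.6, 8.4; M̄R̄ = 84.3000 / 8 = 10.5375
LCL = X̄ − 3·M̄R̄/d₂ = 257.6222 − 3 × 10.5375 / 1.128 = 229.5970

229.60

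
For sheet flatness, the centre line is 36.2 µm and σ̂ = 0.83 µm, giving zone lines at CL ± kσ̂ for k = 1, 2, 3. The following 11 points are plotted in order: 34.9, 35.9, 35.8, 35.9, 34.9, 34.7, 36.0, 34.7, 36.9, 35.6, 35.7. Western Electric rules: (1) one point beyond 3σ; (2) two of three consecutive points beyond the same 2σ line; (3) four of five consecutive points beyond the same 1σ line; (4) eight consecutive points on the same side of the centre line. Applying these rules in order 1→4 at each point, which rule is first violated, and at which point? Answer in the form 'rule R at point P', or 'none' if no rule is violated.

Zone of each point (C = within 1σ̂, B = 1σ̂–2σ̂, A = 2σ̂–3σ̂, * = beyond 3σ̂; sign = side of CL): 1:-B, 2:-C, 3:-C, 4:-C, 5:-B, 6:-B, 7:-C, 8:-B, 9:+C, 10:-C, 11:-C
Rule 4 (eight consecutive points on the same side of the centre line) is satisfied at point 8.

rule 4 at point 8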